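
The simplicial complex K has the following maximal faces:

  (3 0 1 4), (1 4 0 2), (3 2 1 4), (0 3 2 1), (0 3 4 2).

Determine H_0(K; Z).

H_0 = Z.

Order the vertices as 0 < 1 < 2 < 3 < 4. Listing each simplex with vertices in this order, K has dimension 3 with simplices:

  0-simplices (5): [0], [1], [2], [3], [4]
  1-simplices (10): [0,1], [0,2], [0,3], [0,4], [1,2], [1,3], [1,4], [2,3], [2,4], [3,4]
  2-simplices (10): [0,1,2], [0,1,3], [0,1,4], [0,2,3], [0,2,4], [0,3,4], [1,2,3], [1,2,4], [1,3,4], [2,3,4]
  3-simplices (5): [0,1,2,3], [0,1,2,4], [0,1,3,4], [0,2,3,4], [1,2,3,4]

Hence C_0 ≅ Z^5, C_1 ≅ Z^10, C_2 ≅ Z^10, C_3 ≅ Z^5.

∂_1: C_1 → C_0 is given by ∂[p,q] = [q] − [p].
This gives a 5×10 integer matrix of rank 4; reducing to Smith normal form yields diagonal entries (1,1,1,1).

Boundary ∂_2: C_2 → C_1 sends each 2-simplex [p,q,r] to [q,r] − [p,r] + [p,q]. For instance
  ∂[0,3,4] = [3,4] − [0,4] + [0,3],
  ∂[2,3,4] = [3,4] − [2,4] + [2,3].
As a 10×10 matrix over Z this has rank 6, with invariant factors (1,1,1,1,1,1).

The boundary map ∂_3: C_3 → C_2 sends each 3-simplex σ to the alternating sum Σ_i (−1)^i (σ with its i-th vertex removed). For instance
  ∂[0,1,2,4] = [1,2,4] − [0,2,4] + [0,1,4] − [0,1,2],
  ∂[0,1,2,3] = [1,2,3] − [0,2,3] + [0,1,3] − [0,1,2].
As a 10×5 matrix over Z this has rank 4, with invariant factors (1,1,1,1).

Computing H_k = (kernel of ∂_k) / (image of ∂_{k+1}):

  H_0: rank C_0 − rank ∂_1 = 5 − 4 = 1, and the invariant factors of ∂_1 are all 1, so H_0 = Z.

(K is a triangulation of the 3-sphere S^3.)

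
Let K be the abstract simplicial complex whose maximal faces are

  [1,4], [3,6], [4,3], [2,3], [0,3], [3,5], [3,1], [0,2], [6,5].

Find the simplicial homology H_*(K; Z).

Fix the vertex order 0 < 1 < 2 < 3 < 4 < 5 < 6 and write every simplex with vertices in increasing order. Then dim K = 1 and the simplices of K are:

  0-simplices (7): [0], [1], [2], [3], [4], [5], [6]
  1-simplices (9): [0,2], [0,3], [1,3], [1,4], [2,3], [3,4], [3,5], [3,6], [5,6]

Hence C_0 ≅ Z^7, C_1 ≅ Z^9.

The boundary map ∂_1: C_1 → C_0 maps an edge to its endpoints' difference, ∂[p,q] = q − p. For instance
  ∂[1,3] = [3] − [1].
This gives a 7×9 integer matrix of rank 6; reducing to Smith normal form yields diagonal entries (1,1,1,1,1,1).

Reading off H_k = ker ∂_k / im ∂_{k+1}:

  H_0: rank C_0 − rank ∂_1 = 7 − 6 = 1, and the invariant factors of ∂_1 are all 1, so H_0 = Z.
  H_1: rank ker ∂_1 − rank ∂_2 = (9 − 6) − 0 = 3, and there is no ∂_2, so H_1 = Z^3.

As a check, the Euler characteristic is 7 − 9 = -2, which agrees with 1 − 3 = -2.
(K is a triangulation of a wedge of 3 circles.)

H_0 ≅ Z,  H_1 ≅ Z^3.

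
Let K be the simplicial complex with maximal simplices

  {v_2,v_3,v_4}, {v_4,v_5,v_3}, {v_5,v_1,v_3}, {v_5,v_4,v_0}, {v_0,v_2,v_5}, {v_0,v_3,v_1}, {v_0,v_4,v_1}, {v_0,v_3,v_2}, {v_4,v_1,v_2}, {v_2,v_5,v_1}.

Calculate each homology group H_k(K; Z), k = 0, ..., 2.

We work with the vertex ordering v_0 < v_1 < v_2 < v_3 < v_4 < v_5. The simplices of K, each written with vertices in increasing order, are:

  0-simplices (6): [v_0], [v_1], [v_2], [v_3], [v_4], [v_5]
  1-simplices (15): (15 of them)
  2-simplices (10): [v_0,v_1,v_3], [v_0,v_1,v_4], [v_0,v_2,v_3], [v_0,v_2,v_5], [v_0,v_4,v_5], [v_1,v_2,v_4], [v_1,v_2,v_5], [v_1,v_3,v_5], [v_2,v_3,v_4], [v_3,v_4,v_5]

Hence C_0 ≅ Z^6, C_1 ≅ Z^15, C_2 ≅ Z^10.

Boundary ∂_1: C_1 → C_0 is given by ∂[p,q] = [q] − [p]. For instance
  ∂[v_1,v_5] = [v_5] − [v_1].
The 6×15 boundary matrix has rank 5 and Smith normal form diag(1,1,1,1,1).

∂_2: C_2 → C_1 acts by ∂[p,q,r] = [q,r] − [p,r] + [p,q]. For instance
  ∂[v_0,v_2,v_3] = [v_2,v_3] − [v_0,v_3] + [v_0,v_2],
  ∂[v_1,v_2,v_4] = [v_2,v_4] − [v_1,v_4] + [v_1,v_2].
The 15×10 boundary matrix has rank 10 and Smith normal form diag(1,1,1,1,1,1,1,1,1,2).

Computing H_k = (kernel of ∂_k) / (image of ∂_{k+1}):

  H_0: rank C_0 − rank ∂_1 = 6 − 5 = 1, and the invariant factors of ∂_1 are all 1, so H_0 ≅ Z.
  H_1: rank ker ∂_1 − rank ∂_2 = (15 − 5) − 10 = 0, and ∂_2 has invariant factor 2 > 1, so H_1 ≅ Z/2.
  H_2: rank ker ∂_2 − rank ∂_3 = (10 − 10) − 0 = 0, and there is no ∂_3, so H_2 ≅ 0.

(K is a triangulation of the real projective plane RP^2.)

H_0 ≅ Z,  H_1 ≅ Z/2,  H_2 = 0.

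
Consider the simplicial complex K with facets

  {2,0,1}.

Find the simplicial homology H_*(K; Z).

Order the vertices as 0 < 1 < 2. Listing each simplex with vertices in this order, K has dimension 2 with simplices:

  0-simplices (3): [0], [1], [2]
  1-simplices (3): [0,1], [0,2], [1,2]
  2-simplices (1): [0,1,2]

so the chain groups are C_0 ≅ Z^3, C_1 ≅ Z^3, C_2 ≅ Z^1.

Boundary ∂_1: C_1 → C_0 is given by ∂[p,q] = [q] − [p]. For instance
  ∂[0,1] = [1] − [0].
The resulting 3×3 matrix has rank 2, and its Smith normal form has invariant factors (1,1).

∂_2: C_2 → C_1 maps a triangle to the signed sum of its edges. For instance
  ∂[0,1,2] = [1,2] − [0,2] + [0,1].
This gives a 3×1 integer matrix of rank 1; reducing to Smith normal form yields diagonal entries (1).

Reading off H_k = ker ∂_k / im ∂_{k+1}:

  H_0: rank C_0 − rank ∂_1 = 3 − 2 = 1, and the invariant factors of ∂_1 are all 1, so H_0 = Z.
  H_1: rank ker ∂_1 − rank ∂_2 = (3 − 2) − 1 = 0, and the invariant factors of ∂_2 are all 1, so H_1 = 0.
  H_2: rank ker ∂_2 − rank ∂_3 = (1 − 1) − 0 = 0, and there is no ∂_3, so H_2 = 0.

H_0 ≅ Z,  H_1 = 0,  H_2 = 0.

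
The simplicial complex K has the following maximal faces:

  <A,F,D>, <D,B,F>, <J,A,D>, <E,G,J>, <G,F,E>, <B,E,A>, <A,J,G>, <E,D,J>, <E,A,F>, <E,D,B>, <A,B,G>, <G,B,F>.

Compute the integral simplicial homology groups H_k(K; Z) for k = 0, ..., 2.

K has 7 vertices, 18 edges, 12 triangles.
rank ∂_0 = 0, rank ∂_1 = 6 ⇒ b_0 = 7 − 0 − 6 = 1; all invariant factors of ∂_1 are 1 so no torsion. So H_0 = Z.
rank ∂_1 = 6, rank ∂_2 = 12 ⇒ b_1 = 18 − 6 − 12 = 0; ∂_2 has invariant factor(s) [2] giving torsion. So H_1 = Z/2.
rank ∂_2 = 12, rank ∂_3 = 0 ⇒ b_2 = 12 − 12 − 0 = 0. So H_2 = 0.

H_0 ≅ Z,  H_1 ≅ Z/2,  H_2 = 0.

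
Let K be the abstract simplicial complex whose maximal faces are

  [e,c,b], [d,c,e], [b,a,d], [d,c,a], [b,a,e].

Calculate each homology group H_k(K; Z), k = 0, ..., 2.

H_0 ≅ Z,  H_1 ≅ Z,  H_2 = 0.

Take the total order a < b < c < d < e on the vertex set. Then K (dimension 2) consists of the simplices:

  0-simplices (5): a, b, c, d, e
  1-simplices (10): ab, ac, ad, ae, bc, bd, be, cd, ce, de
  2-simplices (5): abd, abe, acd, bce, cde

so the chain groups are C_0 ≅ Z^5, C_1 ≅ Z^10, C_2 ≅ Z^5.

The boundary map ∂_1: C_1 → C_0 is given by ∂[p,q] = [q] − [p].
The 5×10 boundary matrix has rank 4 and Smith normal form diag(1,1,1,1).

∂_2: C_2 → C_1 maps a triangle to the signed sum of its edges. For instance
  ∂cde = de − ce + cd,
  ∂bce = ce − be + bc.
As a 10×5 matrix over Z this has rank 5, with invariant factors (1,1,1,1,1).

Reading off H_k = ker ∂_k / im ∂_{k+1}:

  H_0: rank C_0 − rank ∂_1 = 5 − 4 = 1, and the invariant factors of ∂_1 are all 1, so H_0 = Z.
  H_1: rank ker ∂_1 − rank ∂_2 = (10 − 4) − 5 = 1, and the invariant factors of ∂_2 are all 1, so H_1 = Z.
  H_2: rank ker ∂_2 − rank ∂_3 = (5 − 5) − 0 = 0, and there is no ∂_3, so H_2 = 0.

As a check, the Euler characteristic is 5 − 10 + 5 = 0, which agrees with 1 − 1 + 0 = 0.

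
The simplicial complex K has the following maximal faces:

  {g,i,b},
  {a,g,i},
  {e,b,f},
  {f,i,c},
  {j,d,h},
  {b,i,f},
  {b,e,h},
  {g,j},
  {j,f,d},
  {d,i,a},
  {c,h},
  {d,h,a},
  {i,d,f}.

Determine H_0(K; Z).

H_0 ≅ Z.

Take the total order a < b < c < d < e < f < g < h < i < j on the vertex set. Then K (dimension 2) consists of the simplices:

  0-simplices (10): a, b, c, d, e, f, g, h, i, j
  1-simplices (23): ad, ag, ah, ai, be, bf, bg, bh, bi, cf, ch, ci, df, dh, di, dj, ef, eh, fi, fj, gi, gj, hj
  2-simplices (11): adh, adi, agi, bef, beh, bfi, bgi, cfi, dfi, dfj, dhj

giving chain groups C_0 ≅ Z^10, C_1 ≅ Z^23, C_2 ≅ Z^11.

The boundary map ∂_1: C_1 → C_0 is given by ∂[p,q] = [q] − [p].
This gives a 10×23 integer matrix of rank 9; reducing to Smith normal form yields diagonal entries (1,1,1,1,1,1,1,1,1).

∂_2: C_2 → C_1 sends each 2-simplex [p,q,r] to [q,r] − [p,r] + [p,q]. For instance
  ∂dfj = fj − dj + df,
  ∂dfi = fi − di + df.
The 23×11 boundary matrix has rank 11 and Smith normal form diag(1,1,1,1,1,1,1,1,1,1,1).

Reading off H_k = ker ∂_k / im ∂_{k+1}:

  H_0: rank C_0 − rank ∂_1 = 10 − 9 = 1, and the invariant factors of ∂_1 are all 1, so H_0 = Z.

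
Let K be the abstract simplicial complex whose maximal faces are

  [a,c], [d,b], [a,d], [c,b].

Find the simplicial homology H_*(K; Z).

Take the total order a < b < c < d on the vertex set. Then K (dimension 1) consists of the simplices:

  0-simplices (4): a, b, c, d
  1-simplices (4): ac, ad, bc, bd

so the chain groups are C_0 ≅ Z^4, C_1 ≅ Z^4.

Boundary ∂_1: C_1 → C_0 sends each edge [p,q] (with p < q) to q − p.
This gives a 4×4 integer matrix of rank 3; reducing to Smith normal form yields diagonal entries (1,1,1).

Reading off H_k = ker ∂_k / im ∂_{k+1}:

  H_0: rank C_0 − rank ∂_1 = 4 − 3 = 1, and the invariant factors of ∂_1 are all 1, so H_0 ≅ Z.
  H_1: rank ker ∂_1 − rank ∂_2 = (4 − 3) − 0 = 1, and there is no ∂_2, so H_1 ≅ Z.

(K is a triangulation of the circle S^1.)

H_0 ≅ Z,  H_1 ≅ Z.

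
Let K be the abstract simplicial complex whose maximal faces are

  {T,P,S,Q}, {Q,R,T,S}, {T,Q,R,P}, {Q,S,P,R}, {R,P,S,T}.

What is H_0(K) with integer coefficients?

H_0 ≅ Z.

Fix the vertex order P < Q < R < S < T and write every simplex with vertices in increasing order. Then dim K = 3 and the simplices of K are:

  0-simplices (5): P, Q, R, S, T
  1-simplices (10): PQ, PR, PS, PT, QR, QS, QT, RS, RT, ST
  2-simplices (10): PQR, PQS, PQT, PRS, PRT, PST, QRS, QRT, QST, RST
  3-simplices (5): PQRS, PQRT, PQST, PRST, QRST

Hence C_0 ≅ Z^5, C_1 ≅ Z^10, C_2 ≅ Z^10, C_3 ≅ Z^5.

∂_1: C_1 → C_0 is given by ∂[p,q] = [q] − [p].
As a 5×10 matrix over Z this has rank 4, with invariant factors (1,1,1,1).

Boundary ∂_2: C_2 → C_1 maps a triangle to the signed sum of its edges. For instance
  ∂QST = ST − QT + QS,
  ∂PRS = RS − PS + PR.
The 10×10 boundary matrix has rank 6 and Smith normal form diag(1,1,1,1,1,1).

The boundary map ∂_3: C_3 → C_2 sends each 3-simplex σ to the alternating sum Σ_i (−1)^i (σ with its i-th vertex removed). For instance
  ∂PQRS = QRS − PRS + PQS − PQR,
  ∂PQRT = QRT − PRT + PQT − PQR.
This gives a 10×5 integer matrix of rank 4; reducing to Smith normal form yields diagonal entries (1,1,1,1).

From H_k ≅ ker(∂_k) / im(∂_{k+1}) we obtain:

  H_0: rank C_0 − rank ∂_1 = 5 − 4 = 1, and the invariant factors of ∂_1 are all 1, so H_0 ≅ Z.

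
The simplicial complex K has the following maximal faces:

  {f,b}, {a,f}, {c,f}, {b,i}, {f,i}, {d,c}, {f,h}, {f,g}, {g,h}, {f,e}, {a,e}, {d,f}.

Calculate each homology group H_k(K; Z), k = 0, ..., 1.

Fix the vertex order a < b < c < d < e < f < g < h < i and write every simplex with vertices in increasing order. Then dim K = 1 and the simplices of K are:

  0-simplices (9): a, b, c, d, e, f, g, h, i
  1-simplices (12): ae, af, bf, bi, cd, cf, df, ef, fg, fh, fi, gh

Hence C_0 ≅ Z^9, C_1 ≅ Z^12.

The boundary map ∂_1: C_1 → C_0 maps an edge to its endpoints' difference, ∂[p,q] = q − p.
The 9×12 boundary matrix has rank 8 and Smith normal form diag(1,1,1,1,1,1,1,1).

Now H_k = ker ∂_k / im ∂_{k+1}, so:

  H_0: rank C_0 − rank ∂_1 = 9 − 8 = 1, and the invariant factors of ∂_1 are all 1, so H_0 ≅ Z.
  H_1: rank ker ∂_1 − rank ∂_2 = (12 − 8) − 0 = 4, and there is no ∂_2, so H_1 ≅ Z^4.

(K is a triangulation of a wedge of 4 circles.)

H_0 ≅ Z,  H_1 ≅ Z^4.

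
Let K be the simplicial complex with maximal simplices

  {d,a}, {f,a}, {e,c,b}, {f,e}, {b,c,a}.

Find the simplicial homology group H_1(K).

H_1 ≅ Z.

We work with the vertex ordering a < b < c < d < e < f. The simplices of K, each written with vertices in increasing order, are:

  0-simplices (6): a, b, c, d, e, f
  1-simplices (8): ab, ac, ad, af, bc, be, ce, ef
  2-simplices (2): abc, bce

Hence C_0 ≅ Z^6, C_1 ≅ Z^8, C_2 ≅ Z^2.

The boundary map ∂_1: C_1 → C_0 sends each edge [p,q] (with p < q) to q − p. For instance
  ∂ad = d − a.
As a 6×8 matrix over Z this has rank 5, with invariant factors (1,1,1,1,1).

∂_2: C_2 → C_1 sends each 2-simplex [p,q,r] to [q,r] − [p,r] + [p,q]. For instance
  ∂abc = bc − ac + ab,
  ∂bce = ce − be + bc.
This gives a 8×2 integer matrix of rank 2; reducing to Smith normal form yields diagonal entries (1,1).

From H_k ≅ ker(∂_k) / im(∂_{k+1}) we obtain:

  H_1: rank ker ∂_1 − rank ∂_2 = (8 − 5) − 2 = 1, and the invariant factors of ∂_2 are all 1, so H_1 = Z.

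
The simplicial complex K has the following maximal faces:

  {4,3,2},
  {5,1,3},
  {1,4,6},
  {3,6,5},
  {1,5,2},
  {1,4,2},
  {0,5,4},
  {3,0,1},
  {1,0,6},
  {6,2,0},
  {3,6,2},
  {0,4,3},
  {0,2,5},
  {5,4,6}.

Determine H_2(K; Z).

We work with the vertex ordering 0 < 1 < 2 < 3 < 4 < 5 < 6. The simplices of K, each written with vertices in increasing order, are:

  0-simplices (7): [0], [1], [2], [3], [4], [5], [6]
  1-simplices (21): [0,1], [0,2], [0,3], [0,4], [0,5], [0,6], [1,2], [1,3], [1,4], [1,5], [1,6], [2,3], [2,4], [2,5], [2,6], [3,4], [3,5], [3,6], [4,5], [4,6], [5,6]
  2-simplices (14): [0,1,3], [0,1,6], [0,2,5], [0,2,6], [0,3,4], [0,4,5], [1,2,4], [1,2,5], [1,3,5], [1,4,6], [2,3,4], [2,3,6], [3,5,6], [4,5,6]

giving chain groups C_0 ≅ Z^7, C_1 ≅ Z^21, C_2 ≅ Z^14.

∂_1: C_1 → C_0 sends each edge [p,q] (with p < q) to q − p.
As a 7×21 matrix over Z this has rank 6, with invariant factors (1,1,1,1,1,1).

Boundary ∂_2: C_2 → C_1 maps a triangle to the signed sum of its edges. For instance
  ∂[4,5,6] = [5,6] − [4,6] + [4,5],
  ∂[1,2,4] = [2,4] − [1,4] + [1,2].
This gives a 21×14 integer matrix of rank 13; reducing to Smith normal form yields diagonal entries (1,1,1,1,1,1,1,1,1,1,1,1,1).

Now H_k = ker ∂_k / im ∂_{k+1}, so:

  H_2: rank ker ∂_2 − rank ∂_3 = (14 − 13) − 0 = 1, and there is no ∂_3, so H_2 = Z.

(K is a triangulation of the torus T^2.)

H_2 ≅ Z.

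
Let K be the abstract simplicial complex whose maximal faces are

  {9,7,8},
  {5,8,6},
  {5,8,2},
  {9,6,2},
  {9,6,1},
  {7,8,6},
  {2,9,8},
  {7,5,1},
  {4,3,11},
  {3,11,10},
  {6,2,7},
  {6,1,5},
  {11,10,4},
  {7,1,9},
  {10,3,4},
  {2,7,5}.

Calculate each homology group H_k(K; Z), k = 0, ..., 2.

H_0 = Z^2,  H_1 = Z/2,  H_2 = Z.

We work with the vertex ordering 1 < 2 < 3 < 4 < 5 < 6 < 7 < 8 < 9 < 10 < 11. The simplices of K, each written with vertices in increasing order, are:

  0-simplices (11): [1], [2], [3], [4], [5], [6], [7], [8], [9], [10], [11]
  1-simplices (24): (24 of them)
  2-simplices (16): [1,5,6], [1,5,7], [1,6,9], [1,7,9], [2,5,7], [2,5,8], [2,6,7], [2,6,9], [2,8,9], [3,4,10], [3,4,11], [3,10,11], [4,10,11], [5,6,8], [6,7,8], [7,8,9]

giving chain groups C_0 ≅ Z^11, C_1 ≅ Z^24, C_2 ≅ Z^16.

Boundary ∂_1: C_1 → C_0 is given by ∂[p,q] = [q] − [p]. For instance
  ∂[2,8] = [8] − [2].
The resulting 11×24 matrix has rank 9, and its Smith normal form has invariant factors (1,1,1,1,1,1,1,1,1).

The boundary map ∂_2: C_2 → C_1 sends each 2-simplex [p,q,r] to [q,r] − [p,r] + [p,q]. For instance
  ∂[2,8,9] = [8,9] − [2,9] + [2,8],
  ∂[2,6,9] = [6,9] − [2,9] + [2,6].
The 24×16 boundary matrix has rank 15 and Smith normal form diag(1,1,1,1,1,1,1,1,1,1,1,1,1,1,2).

Reading off H_k = ker ∂_k / im ∂_{k+1}:

  H_0: rank C_0 − rank ∂_1 = 11 − 9 = 2, and the invariant factors of ∂_1 are all 1, so H_0 ≅ Z^2.
  H_1: rank ker ∂_1 − rank ∂_2 = (24 − 9) − 15 = 0, and ∂_2 has invariant factor 2 > 1, so H_1 ≅ Z/2.
  H_2: rank ker ∂_2 − rank ∂_3 = (16 − 15) − 0 = 1, and there is no ∂_3, so H_2 ≅ Z.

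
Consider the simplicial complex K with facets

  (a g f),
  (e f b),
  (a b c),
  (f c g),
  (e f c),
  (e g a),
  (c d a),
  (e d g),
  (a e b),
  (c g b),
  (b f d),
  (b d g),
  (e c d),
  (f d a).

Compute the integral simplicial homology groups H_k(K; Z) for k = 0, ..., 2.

H_0 ≅ Z,  H_1 ≅ Z^2,  H_2 ≅ Z.

We work with the vertex ordering a < b < c < d < e < f < g. The simplices of K, each written with vertices in increasing order, are:

  0-simplices (7): a, b, c, d, e, f, g
  1-simplices (21): ab, ac, ad, ae, af, ag, bc, bd, be, bf, bg, cd, ce, cf, cg, de, df, dg, ef, eg, fg
  2-simplices (14): abc, abe, acd, adf, aeg, afg, bcg, bdf, bdg, bef, cde, cef, cfg, deg

giving chain groups C_0 ≅ Z^7, C_1 ≅ Z^21, C_2 ≅ Z^14.

The boundary map ∂_1: C_1 → C_0 sends each edge [p,q] (with p < q) to q − p. For instance
  ∂df = f − d.
The 7×21 boundary matrix has rank 6 and Smith normal form diag(1,1,1,1,1,1).

∂_2: C_2 → C_1 maps a triangle to the signed sum of its edges. For instance
  ∂acd = cd − ad + ac,
  ∂afg = fg − ag + af.
As a 21×14 matrix over Z this has rank 13, with invariant factors (1,1,1,1,1,1,1,1,1,1,1,1,1).

From H_k ≅ ker(∂_k) / im(∂_{k+1}) we obtain:

  H_0: rank C_0 − rank ∂_1 = 7 − 6 = 1, and the invariant factors of ∂_1 are all 1, so H_0 ≅ Z.
  H_1: rank ker ∂_1 − rank ∂_2 = (21 − 6) − 13 = 2, and the invariant factors of ∂_2 are all 1, so H_1 ≅ Z^2.
  H_2: rank ker ∂_2 − rank ∂_3 = (14 − 13) − 0 = 1, and there is no ∂_3, so H_2 ≅ Z.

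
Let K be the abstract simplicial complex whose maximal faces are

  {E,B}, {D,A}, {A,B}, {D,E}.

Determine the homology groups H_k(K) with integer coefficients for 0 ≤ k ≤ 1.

Fix the vertex order A < B < D < E and write every simplex with vertices in increasing order. Then dim K = 1 and the simplices of K are:

  0-simplices (4): A, B, D, E
  1-simplices (4): AB, AD, BE, DE

Hence C_0 ≅ Z^4, C_1 ≅ Z^4.

Boundary ∂_1: C_1 → C_0 sends each edge [p,q] (with p < q) to q − p. For instance
  ∂BE = E − B.
This gives a 4×4 integer matrix of rank 3; reducing to Smith normal form yields diagonal entries (1,1,1).

Computing H_k = (kernel of ∂_k) / (image of ∂_{k+1}):

  H_0: rank C_0 − rank ∂_1 = 4 − 3 = 1, and the invariant factors of ∂_1 are all 1, so H_0 = Z.
  H_1: rank ker ∂_1 − rank ∂_2 = (4 − 3) − 0 = 1, and there is no ∂_2, so H_1 = Z.

H_0 = Z,  H_1 = Z.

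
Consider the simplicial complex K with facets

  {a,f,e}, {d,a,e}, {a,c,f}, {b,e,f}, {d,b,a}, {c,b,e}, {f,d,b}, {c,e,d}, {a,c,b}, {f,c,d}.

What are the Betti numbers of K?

We work with the vertex ordering a < b < c < d < e < f. The simplices of K, each written with vertices in increasing order, are:

  0-simplices (6): a, b, c, d, e, f
  1-simplices (15): ab, ac, ad, ae, af, bc, bd, be, bf, cd, ce, cf, de, df, ef
  2-simplices (10): abc, abd, acf, ade, aef, bce, bdf, bef, cde, cdf

Hence C_0 ≅ Z^6, C_1 ≅ Z^15, C_2 ≅ Z^10.

Boundary ∂_1: C_1 → C_0 sends each edge [p,q] (with p < q) to q − p. For instance
  ∂cf = f − c.
The 6×15 boundary matrix has rank 5 and Smith normal form diag(1,1,1,1,1).

∂_2: C_2 → C_1 maps a triangle to the signed sum of its edges. For instance
  ∂bdf = df − bf + bd,
  ∂abc = bc − ac + ab.
As a 15×10 matrix over Z this has rank 10, with invariant factors (1,1,1,1,1,1,1,1,1,2).

Reading off H_k = ker ∂_k / im ∂_{k+1}:

  H_0: rank C_0 − rank ∂_1 = 6 − 5 = 1, and the invariant factors of ∂_1 are all 1, so H_0 ≅ Z.
  H_1: rank ker ∂_1 − rank ∂_2 = (15 − 5) − 10 = 0, and ∂_2 has invariant factor 2 > 1, so H_1 ≅ Z/2.
  H_2: rank ker ∂_2 − rank ∂_3 = (10 − 10) − 0 = 0, and there is no ∂_3, so H_2 ≅ 0.

Hence the Betti numbers are b_0 = 1, b_1 = 0, b_2 = 0.

b_0 = 1, b_1 = 0, b_2 = 0.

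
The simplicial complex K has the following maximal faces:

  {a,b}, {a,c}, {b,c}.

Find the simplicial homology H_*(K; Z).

H_0 = Z,  H_1 = Z.

Take the total order a < b < c on the vertex set. Then K (dimension 1) consists of the simplices:

  0-simplices (3): a, b, c
  1-simplices (3): ab, ac, bc

so the chain groups are C_0 ≅ Z^3, C_1 ≅ Z^3.

∂_1: C_1 → C_0 sends each edge [p,q] (with p < q) to q − p. For instance
  ∂ab = b − a.
As a 3×3 matrix over Z this has rank 2, with invariant factors (1,1).

Computing H_k = (kernel of ∂_k) / (image of ∂_{k+1}):

  H_0: rank C_0 − rank ∂_1 = 3 − 2 = 1, and the invariant factors of ∂_1 are all 1, so H_0 = Z.
  H_1: rank ker ∂_1 − rank ∂_2 = (3 − 2) − 0 = 1, and there is no ∂_2, so H_1 = Z.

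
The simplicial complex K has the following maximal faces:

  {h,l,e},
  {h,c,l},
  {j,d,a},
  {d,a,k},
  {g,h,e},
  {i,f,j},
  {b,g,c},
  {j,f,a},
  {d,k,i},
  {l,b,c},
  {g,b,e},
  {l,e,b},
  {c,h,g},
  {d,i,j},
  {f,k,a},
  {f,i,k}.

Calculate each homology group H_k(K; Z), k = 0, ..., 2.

Fix the vertex order a < b < c < d < e < f < g < h < i < j < k < l and write every simplex with vertices in increasing order. Then dim K = 2 and the simplices of K are:

  0-simplices (12): a, b, c, d, e, f, g, h, i, j, k, l
  1-simplices (24): ad, af, aj, ak, bc, be, bg, bl, cg, ch, cl, di, dj, dk, eg, eh, el, fi, fj, fk, gh, hl, ij, ik
  2-simplices (16): adj, adk, afj, afk, bcg, bcl, beg, bel, cgh, chl, dij, dik, egh, ehl, fij, fik

Hence C_0 ≅ Z^12, C_1 ≅ Z^24, C_2 ≅ Z^16.

Boundary ∂_1: C_1 → C_0 is given by ∂[p,q] = [q] − [p]. For instance
  ∂fj = j − f.
The resulting 12×24 matrix has rank 10, and its Smith normal form has invariant factors (1,1,1,1,1,1,1,1,1,1).

∂_2: C_2 → C_1 maps a triangle to the signed sum of its edges. For instance
  ∂dik = ik − dk + di,
  ∂fij = ij − fj + fi.
The resulting 24×16 matrix has rank 14, and its Smith normal form has invariant factors (1,1,1,1,1,1,1,1,1,1,1,1,1,1).

Now H_k = ker ∂_k / im ∂_{k+1}, so:

  H_0: rank C_0 − rank ∂_1 = 12 − 10 = 2, and the invariant factors of ∂_1 are all 1, so H_0 = Z^2.
  H_1: rank ker ∂_1 − rank ∂_2 = (24 − 10) − 14 = 0, and the invariant factors of ∂_2 are all 1, so H_1 = 0.
  H_2: rank ker ∂_2 − rank ∂_3 = (16 − 14) − 0 = 2, and there is no ∂_3, so H_2 = Z^2.

As a check, the Euler characteristic is 12 − 24 + 16 = 4, which agrees with 2 − 0 + 2 = 4.
(K is a triangulation of the disjoint union of the 2-sphere S^2 and the 2-sphere S^2.)

H_0 = Z^2,  H_1 = 0,  H_2 = Z^2.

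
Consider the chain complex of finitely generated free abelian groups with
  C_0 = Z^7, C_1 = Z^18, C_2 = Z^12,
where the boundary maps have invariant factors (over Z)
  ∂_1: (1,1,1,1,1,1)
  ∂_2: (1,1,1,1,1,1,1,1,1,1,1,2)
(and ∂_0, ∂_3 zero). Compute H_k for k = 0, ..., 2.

H_0: b_0 = 7 − 0 − 6 = 1; torsion from ∂_1 factors > 1: none. So H_0 ≅ Z.
H_1: b_1 = 18 − 6 − 12 = 0; torsion from ∂_2 factors > 1: [2]. So H_1 ≅ Z/2.
H_2: b_2 = 12 − 12 − 0 = 0; torsion from ∂_3 factors > 1: none. So H_2 ≅ 0.

H_0 ≅ Z,  H_1 ≅ Z/2,  H_2 = 0.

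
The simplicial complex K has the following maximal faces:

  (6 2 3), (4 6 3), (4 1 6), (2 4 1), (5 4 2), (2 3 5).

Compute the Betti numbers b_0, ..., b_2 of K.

Order the vertices as 1 < 2 < 3 < 4 < 5 < 6. Listing each simplex with vertices in this order, K has dimension 2 with simplices:

  0-simplices (6): [1], [2], [3], [4], [5], [6]
  1-simplices (12): [1,2], [1,4], [1,6], [2,3], [2,4], [2,5], [2,6], [3,4], [3,5], [3,6], [4,5], [4,6]
  2-simplices (6): [1,2,4], [1,4,6], [2,3,5], [2,3,6], [2,4,5], [3,4,6]

Hence C_0 ≅ Z^6, C_1 ≅ Z^12, C_2 ≅ Z^6.

The boundary map ∂_1: C_1 → C_0 is given by ∂[p,q] = [q] − [p]. For instance
  ∂[4,5] = [5] − [4].
The 6×12 boundary matrix has rank 5 and Smith normal form diag(1,1,1,1,1).

Boundary ∂_2: C_2 → C_1 sends each 2-simplex [p,q,r] to [q,r] − [p,r] + [p,q]. For instance
  ∂[3,4,6] = [4,6] − [3,6] + [3,4],
  ∂[2,3,5] = [3,5] − [2,5] + [2,3].
The 12×6 boundary matrix has rank 6 and Smith normal form diag(1,1,1,1,1,1).

From H_k ≅ ker(∂_k) / im(∂_{k+1}) we obtain:

  H_0: rank C_0 − rank ∂_1 = 6 − 5 = 1, and the invariant factors of ∂_1 are all 1, so H_0 ≅ Z.
  H_1: rank ker ∂_1 − rank ∂_2 = (12 − 5) − 6 = 1, and the invariant factors of ∂_2 are all 1, so H_1 ≅ Z.
  H_2: rank ker ∂_2 − rank ∂_3 = (6 − 6) − 0 = 0, and there is no ∂_3, so H_2 ≅ 0.

(K is a triangulation of the cylinder S^1 x I.)

Hence the Betti numbers are b_0 = 1, b_1 = 1, b_2 = 0.

b_0 = 1, b_1 = 1, b_2 = 0.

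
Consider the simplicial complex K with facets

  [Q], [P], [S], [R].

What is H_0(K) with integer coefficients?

Take the total order P < Q < R < S on the vertex set. Then K (dimension 0) consists of the simplices:

  0-simplices (4): P, Q, R, S

Hence C_0 ≅ Z^4.

From H_k ≅ ker(∂_k) / im(∂_{k+1}) we obtain:

  H_0: rank C_0 − rank ∂_1 = 4 − 0 = 4, and there is no ∂_1, so H_0 ≅ Z^4.

(K is a triangulation of a set of 4 points.)

H_0 ≅ Z^4.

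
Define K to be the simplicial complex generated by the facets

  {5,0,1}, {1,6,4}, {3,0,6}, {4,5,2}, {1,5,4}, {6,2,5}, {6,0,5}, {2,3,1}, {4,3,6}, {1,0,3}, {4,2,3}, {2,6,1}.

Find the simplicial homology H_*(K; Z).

We work with the vertex ordering 0 < 1 < 2 < 3 < 4 < 5 < 6. The simplices of K, each written with vertices in increasing order, are:

  0-simplices (7): [0], [1], [2], [3], [4], [5], [6]
  1-simplices (18): [0,1], [0,3], [0,5], [0,6], [1,2], [1,3], [1,4], [1,5], [1,6], [2,3], [2,4], [2,5], [2,6], [3,4], [3,6], [4,5], [4,6], [5,6]
  2-simplices (12): [0,1,3], [0,1,5], [0,3,6], [0,5,6], [1,2,3], [1,2,6], [1,4,5], [1,4,6], [2,3,4], [2,4,5], [2,5,6], [3,4,6]

Hence C_0 ≅ Z^7, C_1 ≅ Z^18, C_2 ≅ Z^12.

Boundary ∂_1: C_1 → C_0 is given by ∂[p,q] = [q] − [p]. For instance
  ∂[1,4] = [4] − [1].
As a 7×18 matrix over Z this has rank 6, with invariant factors (1,1,1,1,1,1).

∂_2: C_2 → C_1 acts by ∂[p,q,r] = [q,r] − [p,r] + [p,q]. For instance
  ∂[2,5,6] = [5,6] − [2,6] + [2,5],
  ∂[2,4,5] = [4,5] − [2,5] + [2,4].
As a 18×12 matrix over Z this has rank 12, with invariant factors (1,1,1,1,1,1,1,1,1,1,1,2).

Now H_k = ker ∂_k / im ∂_{k+1}, so:

  H_0: rank C_0 − rank ∂_1 = 7 − 6 = 1, and the invariant factors of ∂_1 are all 1, so H_0 = Z.
  H_1: rank ker ∂_1 − rank ∂_2 = (18 − 6) − 12 = 0, and ∂_2 has invariant factor 2 > 1, so H_1 = Z_2.
  H_2: rank ker ∂_2 − rank ∂_3 = (12 − 12) − 0 = 0, and there is no ∂_3, so H_2 = 0.

(K is a triangulation of the real projective plane RP^2.)

H_0 ≅ Z,  H_1 ≅ Z_2,  H_2 = 0.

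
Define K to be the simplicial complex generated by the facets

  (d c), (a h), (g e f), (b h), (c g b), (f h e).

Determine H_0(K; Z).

H_0 = Z.

K has 8 vertices, 11 edges, 3 triangles.
rank ∂_0 = 0, rank ∂_1 = 7 ⇒ b_0 = 8 − 0 − 7 = 1; all invariant factors of ∂_1 are 1 so no torsion. So H_0 ≅ Z.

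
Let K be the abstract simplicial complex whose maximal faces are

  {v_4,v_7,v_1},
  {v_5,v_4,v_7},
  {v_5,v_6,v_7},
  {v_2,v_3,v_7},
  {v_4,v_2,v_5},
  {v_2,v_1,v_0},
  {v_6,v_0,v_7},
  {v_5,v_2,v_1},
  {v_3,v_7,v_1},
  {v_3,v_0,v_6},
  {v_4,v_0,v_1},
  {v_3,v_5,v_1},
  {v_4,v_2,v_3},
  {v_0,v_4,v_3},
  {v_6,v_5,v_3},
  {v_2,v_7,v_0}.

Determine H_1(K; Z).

Order the vertices as v_0 < v_1 < v_2 < v_3 < v_4 < v_5 < v_6 < v_7. Listing each simplex with vertices in this order, K has dimension 2 with simplices:

  0-simplices (8): [v_0], [v_1], [v_2], [v_3], [v_4], [v_5], [v_6], [v_7]
  1-simplices (24): (24 of them)
  2-simplices (16): (16 of them)

Hence C_0 ≅ Z^8, C_1 ≅ Z^24, C_2 ≅ Z^16.

∂_1: C_1 → C_0 sends each edge [p,q] (with p < q) to q − p. For instance
  ∂[v_3,v_7] = [v_7] − [v_3].
The resulting 8×24 matrix has rank 7, and its Smith normal form has invariant factors (1,1,1,1,1,1,1).

Boundary ∂_2: C_2 → C_1 acts by ∂[p,q,r] = [q,r] − [p,r] + [p,q]. For instance
  ∂[v_4,v_5,v_7] = [v_5,v_7] − [v_4,v_7] + [v_4,v_5],
  ∂[v_3,v_5,v_6] = [v_5,v_6] − [v_3,v_6] + [v_3,v_5].
As a 24×16 matrix over Z this has rank 15, with invariant factors (1,1,1,1,1,1,1,1,1,1,1,1,1,1,1).

Computing H_k = (kernel of ∂_k) / (image of ∂_{k+1}):

  H_1: rank ker ∂_1 − rank ∂_2 = (24 − 7) − 15 = 2, and the invariant factors of ∂_2 are all 1, so H_1 ≅ Z^2.

H_1 ≅ Z^2.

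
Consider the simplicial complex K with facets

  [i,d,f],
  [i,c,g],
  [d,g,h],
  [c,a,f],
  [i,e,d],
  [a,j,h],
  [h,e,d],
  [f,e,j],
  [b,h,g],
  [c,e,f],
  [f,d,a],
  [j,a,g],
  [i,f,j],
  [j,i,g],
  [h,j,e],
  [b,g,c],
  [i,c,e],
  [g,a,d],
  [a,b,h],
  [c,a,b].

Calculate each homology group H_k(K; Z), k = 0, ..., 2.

H_0 ≅ Z,  H_1 ≅ Z ⊕ Z/2,  H_2 = 0.

Order the vertices as a < b < c < d < e < f < g < h < i < j. Listing each simplex with vertices in this order, K has dimension 2 with simplices:

  0-simplices (10): a, b, c, d, e, f, g, h, i, j
  1-simplices (30): ab, ac, ad, af, ag, ah, aj, bc, bg, bh, ce, cf, cg, ci, de, df, dg, dh, di, ef, eh, ei, ej, fi, fj, gh, gi, gj, hj, ij
  2-simplices (20): abc, abh, acf, adf, adg, agj, ahj, bcg, bgh, cef, cei, cgi, deh, dei, dfi, dgh, efj, ehj, fij, gij

giving chain groups C_0 ≅ Z^10, C_1 ≅ Z^30, C_2 ≅ Z^20.

The boundary map ∂_1: C_1 → C_0 is given by ∂[p,q] = [q] − [p]. For instance
  ∂hj = j − h.
The resulting 10×30 matrix has rank 9, and its Smith normal form has invariant factors (1,1,1,1,1,1,1,1,1).

The boundary map ∂_2: C_2 → C_1 sends each 2-simplex [p,q,r] to [q,r] − [p,r] + [p,q]. For instance
  ∂dfi = fi − di + df,
  ∂gij = ij − gj + gi.
As a 30×20 matrix over Z this has rank 20, with invariant factors (1,1,1,1,1,1,1,1,1,1,1,1,1,1,1,1,1,1,1,2).

Reading off H_k = ker ∂_k / im ∂_{k+1}:

  H_0: rank C_0 − rank ∂_1 = 10 − 9 = 1, and the invariant factors of ∂_1 are all 1, so H_0 = Z.
  H_1: rank ker ∂_1 − rank ∂_2 = (30 − 9) − 20 = 1, and ∂_2 has invariant factor 2 > 1, so H_1 = Z ⊕ Z/2.
  H_2: rank ker ∂_2 − rank ∂_3 = (20 − 20) − 0 = 0, and there is no ∂_3, so H_2 = 0.

As a check, the Euler characteristic is 10 − 30 + 20 = 0, which agrees with 1 − 1 + 0 = 0.
(K is a triangulation of the Klein bottle.)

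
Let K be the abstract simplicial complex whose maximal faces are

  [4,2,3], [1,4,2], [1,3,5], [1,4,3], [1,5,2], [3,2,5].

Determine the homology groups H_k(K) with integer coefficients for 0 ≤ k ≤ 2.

Take the total order 1 < 2 < 3 < 4 < 5 on the vertex set. Then K (dimension 2) consists of the simplices:

  0-simplices (5): [1], [2], [3], [4], [5]
  1-simplices (9): [1,2], [1,3], [1,4], [1,5], [2,3], [2,4], [2,5], [3,4], [3,5]
  2-simplices (6): [1,2,4], [1,2,5], [1,3,4], [1,3,5], [2,3,4], [2,3,5]

Hence C_0 ≅ Z^5, C_1 ≅ Z^9, C_2 ≅ Z^6.

The boundary map ∂_1: C_1 → C_0 sends each edge [p,q] (with p < q) to q − p. For instance
  ∂[2,5] = [5] − [2].
As a 5×9 matrix over Z this has rank 4, with invariant factors (1,1,1,1).

Boundary ∂_2: C_2 → C_1 sends each 2-simplex [p,q,r] to [q,r] − [p,r] + [p,q]. For instance
  ∂[2,3,5] = [3,5] − [2,5] + [2,3],
  ∂[1,2,5] = [2,5] − [1,5] + [1,2].
This gives a 9×6 integer matrix of rank 5; reducing to Smith normal form yields diagonal entries (1,1,1,1,1).

Now H_k = ker ∂_k / im ∂_{k+1}, so:

  H_0: rank C_0 − rank ∂_1 = 5 − 4 = 1, and the invariant factors of ∂_1 are all 1, so H_0 ≅ Z.
  H_1: rank ker ∂_1 − rank ∂_2 = (9 − 4) − 5 = 0, and the invariant factors of ∂_2 are all 1, so H_1 ≅ 0.
  H_2: rank ker ∂_2 − rank ∂_3 = (6 − 5) − 0 = 1, and there is no ∂_3, so H_2 ≅ Z.

As a check, the Euler characteristic is 5 − 9 + 6 = 2, which agrees with 1 − 0 + 1 = 2.
(K is a triangulation of the 2-sphere S^2.)

H_0 ≅ Z,  H_1 = 0,  H_2 ≅ Z.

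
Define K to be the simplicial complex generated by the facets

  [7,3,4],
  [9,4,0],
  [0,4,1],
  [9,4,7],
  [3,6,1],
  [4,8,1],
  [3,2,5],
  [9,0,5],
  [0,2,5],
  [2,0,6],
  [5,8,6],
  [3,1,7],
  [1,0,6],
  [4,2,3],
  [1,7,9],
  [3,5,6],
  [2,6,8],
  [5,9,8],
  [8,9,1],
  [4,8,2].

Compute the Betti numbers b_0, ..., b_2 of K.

Order the vertices as 0 < 1 < 2 < 3 < 4 < 5 < 6 < 7 < 8 < 9. Listing each simplex with vertices in this order, K has dimension 2 with simplices:

  0-simplices (10): [0], [1], [2], [3], [4], [5], [6], [7], [8], [9]
  1-simplices (30): (30 of them)
  2-simplices (20): (20 of them)

so the chain groups are C_0 ≅ Z^10, C_1 ≅ Z^30, C_2 ≅ Z^20.

The boundary map ∂_1: C_1 → C_0 maps an edge to its endpoints' difference, ∂[p,q] = q − p. For instance
  ∂[2,5] = [5] − [2].
The 10×30 boundary matrix has rank 9 and Smith normal form diag(1,1,1,1,1,1,1,1,1).

The boundary map ∂_2: C_2 → C_1 acts by ∂[p,q,r] = [q,r] − [p,r] + [p,q]. For instance
  ∂[0,5,9] = [5,9] − [0,9] + [0,5],
  ∂[0,4,9] = [4,9] − [0,9] + [0,4].
This gives a 30×20 integer matrix of rank 20; reducing to Smith normal form yields diagonal entries (1,1,1,1,1,1,1,1,1,1,1,1,1,1,1,1,1,1,1,2).

Reading off H_k = ker ∂_k / im ∂_{k+1}:

  H_0: rank C_0 − rank ∂_1 = 10 − 9 = 1, and the invariant factors of ∂_1 are all 1, so H_0 ≅ Z.
  H_1: rank ker ∂_1 − rank ∂_2 = (30 − 9) − 20 = 1, and ∂_2 has invariant factor 2 > 1, so H_1 ≅ Z ⊕ Z/2.
  H_2: rank ker ∂_2 − rank ∂_3 = (20 − 20) − 0 = 0, and there is no ∂_3, so H_2 ≅ 0.

As a check, the Euler characteristic is 10 − 30 + 20 = 0, which agrees with 1 − 1 + 0 = 0.

Hence the Betti numbers are b_0 = 1, b_1 = 1, b_2 = 0.

b_0 = 1, b_1 = 1, b_2 = 0.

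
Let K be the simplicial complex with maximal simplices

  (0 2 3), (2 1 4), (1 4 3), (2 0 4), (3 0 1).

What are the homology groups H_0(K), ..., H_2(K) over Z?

H_0 ≅ Z,  H_1 ≅ Z,  H_2 = 0.

Take the total order 0 < 1 < 2 < 3 < 4 on the vertex set. Then K (dimension 2) consists of the simplices:

  0-simplices (5): [0], [1], [2], [3], [4]
  1-simplices (10): [0,1], [0,2], [0,3], [0,4], [1,2], [1,3], [1,4], [2,3], [2,4], [3,4]
  2-simplices (5): [0,1,3], [0,2,3], [0,2,4], [1,2,4], [1,3,4]

Hence C_0 ≅ Z^5, C_1 ≅ Z^10, C_2 ≅ Z^5.

∂_1: C_1 → C_0 sends each edge [p,q] (with p < q) to q − p.
The resulting 5×10 matrix has rank 4, and its Smith normal form has invariant factors (1,1,1,1).

∂_2: C_2 → C_1 maps a triangle to the signed sum of its edges. For instance
  ∂[1,3,4] = [3,4] − [1,4] + [1,3],
  ∂[0,2,3] = [2,3] − [0,3] + [0,2].
The 10×5 boundary matrix has rank 5 and Smith normal form diag(1,1,1,1,1).

Reading off H_k = ker ∂_k / im ∂_{k+1}:

  H_0: rank C_0 − rank ∂_1 = 5 − 4 = 1, and the invariant factors of ∂_1 are all 1, so H_0 ≅ Z.
  H_1: rank ker ∂_1 − rank ∂_2 = (10 − 4) − 5 = 1, and the invariant factors of ∂_2 are all 1, so H_1 ≅ Z.
  H_2: rank ker ∂_2 − rank ∂_3 = (5 − 5) − 0 = 0, and there is no ∂_3, so H_2 ≅ 0.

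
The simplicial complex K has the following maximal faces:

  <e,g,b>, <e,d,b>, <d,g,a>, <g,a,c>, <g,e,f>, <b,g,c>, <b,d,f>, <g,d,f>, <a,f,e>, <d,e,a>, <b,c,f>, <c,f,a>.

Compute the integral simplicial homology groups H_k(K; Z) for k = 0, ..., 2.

H_0 ≅ Z,  H_1 ≅ Z/2Z,  H_2 = 0.

Fix the vertex order a < b < c < d < e < f < g and write every simplex with vertices in increasing order. Then dim K = 2 and the simplices of K are:

  0-simplices (7): a, b, c, d, e, f, g
  1-simplices (18): ac, ad, ae, af, ag, bc, bd, be, bf, bg, cf, cg, de, df, dg, ef, eg, fg
  2-simplices (12): acf, acg, ade, adg, aef, bcf, bcg, bde, bdf, beg, dfg, efg

giving chain groups C_0 ≅ Z^7, C_1 ≅ Z^18, C_2 ≅ Z^12.

Boundary ∂_1: C_1 → C_0 maps an edge to its endpoints' difference, ∂[p,q] = q − p. For instance
  ∂dg = g − d.
The 7×18 boundary matrix has rank 6 and Smith normal form diag(1,1,1,1,1,1).

Boundary ∂_2: C_2 → C_1 acts by ∂[p,q,r] = [q,r] − [p,r] + [p,q]. For instance
  ∂bcf = cf − bf + bc,
  ∂bcg = cg − bg + bc.
As a 18×12 matrix over Z this has rank 12, with invariant factors (1,1,1,1,1,1,1,1,1,1,1,2).

Reading off H_k = ker ∂_k / im ∂_{k+1}:

  H_0: rank C_0 − rank ∂_1 = 7 − 6 = 1, and the invariant factors of ∂_1 are all 1, so H_0 ≅ Z.
  H_1: rank ker ∂_1 − rank ∂_2 = (18 − 6) − 12 = 0, and ∂_2 has invariant factor 2 > 1, so H_1 ≅ Z/2Z.
  H_2: rank ker ∂_2 − rank ∂_3 = (12 − 12) − 0 = 0, and there is no ∂_3, so H_2 ≅ 0.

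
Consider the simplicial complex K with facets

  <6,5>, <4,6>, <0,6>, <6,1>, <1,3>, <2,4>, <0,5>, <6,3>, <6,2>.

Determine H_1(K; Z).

Take the total order 0 < 1 < 2 < 3 < 4 < 5 < 6 on the vertex set. Then K (dimension 1) consists of the simplices:

  0-simplices (7): [0], [1], [2], [3], [4], [5], [6]
  1-simplices (9): [0,5], [0,6], [1,3], [1,6], [2,4], [2,6], [3,6], [4,6], [5,6]

giving chain groups C_0 ≅ Z^7, C_1 ≅ Z^9.

The boundary map ∂_1: C_1 → C_0 maps an edge to its endpoints' difference, ∂[p,q] = q − p.
The 7×9 boundary matrix has rank 6 and Smith normal form diag(1,1,1,1,1,1).

Now H_k = ker ∂_k / im ∂_{k+1}, so:

  H_1: rank ker ∂_1 − rank ∂_2 = (9 − 6) − 0 = 3, and there is no ∂_2, so H_1 = Z^3.

(K is a triangulation of a wedge of 3 circles.)

H_1 ≅ Z^3.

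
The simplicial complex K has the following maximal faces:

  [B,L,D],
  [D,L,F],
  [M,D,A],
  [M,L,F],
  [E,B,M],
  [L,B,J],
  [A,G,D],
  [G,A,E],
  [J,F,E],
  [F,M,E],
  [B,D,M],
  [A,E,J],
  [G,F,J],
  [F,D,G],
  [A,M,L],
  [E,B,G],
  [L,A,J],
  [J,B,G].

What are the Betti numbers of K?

b_0 = 1, b_1 = 1, b_2 = 0.

Order the vertices as A < B < D < E < F < G < J < L < M. Listing each simplex with vertices in this order, K has dimension 2 with simplices:

  0-simplices (9): A, B, D, E, F, G, J, L, M
  1-simplices (27): AD, AE, AG, AJ, AL, AM, BD, BE, BG, BJ, BL, BM, DF, DG, DL, DM, EF, EG, EJ, EM, FG, FJ, FL, FM, GJ, JL, LM
  2-simplices (18): ADG, ADM, AEG, AEJ, AJL, ALM, BDL, BDM, BEG, BEM, BGJ, BJL, DFG, DFL, EFJ, EFM, FGJ, FLM

so the chain groups are C_0 ≅ Z^9, C_1 ≅ Z^27, C_2 ≅ Z^18.

The boundary map ∂_1: C_1 → C_0 sends each edge [p,q] (with p < q) to q − p.
As a 9×27 matrix over Z this has rank 8, with invariant factors (1,1,1,1,1,1,1,1).

The boundary map ∂_2: C_2 → C_1 acts by ∂[p,q,r] = [q,r] − [p,r] + [p,q]. For instance
  ∂AEJ = EJ − AJ + AE,
  ∂AJL = JL − AL + AJ.
The resulting 27×18 matrix has rank 18, and its Smith normal form has invariant factors (1,1,1,1,1,1,1,1,1,1,1,1,1,1,1,1,1,2).

From H_k ≅ ker(∂_k) / im(∂_{k+1}) we obtain:

  H_0: rank C_0 − rank ∂_1 = 9 − 8 = 1, and the invariant factors of ∂_1 are all 1, so H_0 ≅ Z.
  H_1: rank ker ∂_1 − rank ∂_2 = (27 − 8) − 18 = 1, and ∂_2 has invariant factor 2 > 1, so H_1 ≅ Z ⊕ Z/2Z.
  H_2: rank ker ∂_2 − rank ∂_3 = (18 − 18) − 0 = 0, and there is no ∂_3, so H_2 ≅ 0.

Hence the Betti numbers are b_0 = 1, b_1 = 1, b_2 = 0.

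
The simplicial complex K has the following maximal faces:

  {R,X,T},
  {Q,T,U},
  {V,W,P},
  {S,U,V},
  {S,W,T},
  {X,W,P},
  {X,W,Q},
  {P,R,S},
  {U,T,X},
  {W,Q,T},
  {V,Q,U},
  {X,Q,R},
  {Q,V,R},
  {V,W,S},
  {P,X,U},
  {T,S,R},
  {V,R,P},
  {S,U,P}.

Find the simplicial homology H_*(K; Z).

H_0 ≅ Z,  H_1 ≅ Z ⊕ Z/2,  H_2 = 0.

Take the total order P < Q < R < S < T < U < V < W < X on the vertex set. Then K (dimension 2) consists of the simplices:

  0-simplices (9): P, Q, R, S, T, U, V, W, X
  1-simplices (27): PR, PS, PU, PV, PW, PX, QR, QT, QU, QV, QW, QX, RS, RT, RV, RX, ST, SU, SV, SW, TU, TW, TX, UV, UX, VW, WX
  2-simplices (18): PRS, PRV, PSU, PUX, PVW, PWX, QRV, QRX, QTU, QTW, QUV, QWX, RST, RTX, STW, SUV, SVW, TUX

so the chain groups are C_0 ≅ Z^9, C_1 ≅ Z^27, C_2 ≅ Z^18.

The boundary map ∂_1: C_1 → C_0 maps an edge to its endpoints' difference, ∂[p,q] = q − p. For instance
  ∂PV = V − P.
This gives a 9×27 integer matrix of rank 8; reducing to Smith normal form yields diagonal entries (1,1,1,1,1,1,1,1).

The boundary map ∂_2: C_2 → C_1 sends each 2-simplex [p,q,r] to [q,r] − [p,r] + [p,q]. For instance
  ∂TUX = UX − TX + TU,
  ∂SUV = UV − SV + SU.
As a 27×18 matrix over Z this has rank 18, with invariant factors (1,1,1,1,1,1,1,1,1,1,1,1,1,1,1,1,1,2).

Now H_k = ker ∂_k / im ∂_{k+1}, so:

  H_0: rank C_0 − rank ∂_1 = 9 − 8 = 1, and the invariant factors of ∂_1 are all 1, so H_0 ≅ Z.
  H_1: rank ker ∂_1 − rank ∂_2 = (27 − 8) − 18 = 1, and ∂_2 has invariant factor 2 > 1, so H_1 ≅ Z ⊕ Z/2.
  H_2: rank ker ∂_2 − rank ∂_3 = (18 − 18) − 0 = 0, and there is no ∂_3, so H_2 ≅ 0.

(K is a triangulation of the Klein bottle.)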